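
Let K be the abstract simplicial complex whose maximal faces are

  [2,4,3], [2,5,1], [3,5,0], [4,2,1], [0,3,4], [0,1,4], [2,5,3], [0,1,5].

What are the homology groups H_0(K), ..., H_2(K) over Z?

Take the total order 0 < 1 < 2 < 3 < 4 < 5 on the vertex set. Then K (dimension 2) consists of the simplices:

  0-simplices (6): [0], [1], [2], [3], [4], [5]
  1-simplices (12): [0,1], [0,3], [0,4], [0,5], [1,2], [1,4], [1,5], [2,3], [2,4], [2,5], [3,4], [3,5]
  2-simplices (8): [0,1,4], [0,1,5], [0,3,4], [0,3,5], [1,2,4], [1,2,5], [2,3,4], [2,3,5]

giving chain groups C_0 ≅ Z^6, C_1 ≅ Z^12, C_2 ≅ Z^8.

The boundary map ∂_1: C_1 → C_0 is given by ∂[p,q] = [q] − [p].
As a 6×12 matrix over Z this has rank 5, with invariant factors (1,1,1,1,1).

∂_2: C_2 → C_1 sends each 2-simplex [p,q,r] to [q,r] − [p,r] + [p,q]. For instance
  ∂[0,3,5] = [3,5] − [0,5] + [0,3],
  ∂[1,2,4] = [2,4] − [1,4] + [1,2].
The 12×8 boundary matrix has rank 7 and Smith normal form diag(1,1,1,1,1,1,1).

From H_k ≅ ker(∂_k) / im(∂_{k+1}) we obtain:

  H_0: rank C_0 − rank ∂_1 = 6 − 5 = 1, and the invariant factors of ∂_1 are all 1, so H_0 ≅ Z.
  H_1: rank ker ∂_1 − rank ∂_2 = (12 − 5) − 7 = 0, and the invariant factors of ∂_2 are all 1, so H_1 ≅ 0.
  H_2: rank ker ∂_2 − rank ∂_3 = (8 − 7) − 0 = 1, and there is no ∂_3, so H_2 ≅ Z.

As a check, the Euler characteristic is 6 − 12 + 8 = 2, which agrees with 1 − 0 + 1 = 2.

H_0 = Z,  H_1 = 0,  H_2 = Z.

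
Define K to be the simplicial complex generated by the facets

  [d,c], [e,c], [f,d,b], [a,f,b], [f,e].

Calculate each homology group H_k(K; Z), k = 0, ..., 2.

Order the vertices as a < b < c < d < e < f. Listing each simplex with vertices in this order, K has dimension 2 with simplices:

  0-simplices (6): a, b, c, d, e, f
  1-simplices (8): ab, af, bd, bf, cd, ce, df, ef
  2-simplices (2): abf, bdf

so the chain groups are C_0 ≅ Z^6, C_1 ≅ Z^8, C_2 ≅ Z^2.

The boundary map ∂_1: C_1 → C_0 maps an edge to its endpoints' difference, ∂[p,q] = q − p.
The 6×8 boundary matrix has rank 5 and Smith normal form diag(1,1,1,1,1).

The boundary map ∂_2: C_2 → C_1 acts by ∂[p,q,r] = [q,r] − [p,r] + [p,q]. For instance
  ∂bdf = df − bf + bd,
  ∂abf = bf − af + ab.
This gives a 8×2 integer matrix of rank 2; reducing to Smith normal form yields diagonal entries (1,1).

From H_k ≅ ker(∂_k) / im(∂_{k+1}) we obtain:

  H_0: rank C_0 − rank ∂_1 = 6 − 5 = 1, and the invariant factors of ∂_1 are all 1, so H_0 ≅ Z.
  H_1: rank ker ∂_1 − rank ∂_2 = (8 − 5) − 2 = 1, and the invariant factors of ∂_2 are all 1, so H_1 ≅ Z.
  H_2: rank ker ∂_2 − rank ∂_3 = (2 − 2) − 0 = 0, and there is no ∂_3, so H_2 ≅ 0.

H_0 = Z,  H_1 = Z,  H_2 = 0.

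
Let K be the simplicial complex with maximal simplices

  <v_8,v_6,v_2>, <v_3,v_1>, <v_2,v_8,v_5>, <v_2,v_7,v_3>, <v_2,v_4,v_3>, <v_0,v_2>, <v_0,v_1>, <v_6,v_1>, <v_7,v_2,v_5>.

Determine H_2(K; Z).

K has 9 vertices, 15 edges, 5 triangles.
rank ∂_2 = 5, rank ∂_3 = 0 ⇒ b_2 = 5 − 5 − 0 = 0. So H_2 ≅ 0.

H_2 = 0.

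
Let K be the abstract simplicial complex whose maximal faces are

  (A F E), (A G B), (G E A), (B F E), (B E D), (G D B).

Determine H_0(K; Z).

Order the vertices as A < B < D < E < F < G. Listing each simplex with vertices in this order, K has dimension 2 with simplices:

  0-simplices (6): A, B, D, E, F, G
  1-simplices (12): AB, AE, AF, AG, BD, BE, BF, BG, DE, DG, EF, EG
  2-simplices (6): ABG, AEF, AEG, BDE, BDG, BEF

so the chain groups are C_0 ≅ Z^6, C_1 ≅ Z^12, C_2 ≅ Z^6.

∂_1: C_1 → C_0 sends each edge [p,q] (with p < q) to q − p. For instance
  ∂BG = G − B.
This gives a 6×12 integer matrix of rank 5; reducing to Smith normal form yields diagonal entries (1,1,1,1,1).

Boundary ∂_2: C_2 → C_1 sends each 2-simplex [p,q,r] to [q,r] − [p,r] + [p,q]. For instance
  ∂BDE = DE − BE + BD,
  ∂BDG = DG − BG + BD.
The resulting 12×6 matrix has rank 6, and its Smith normal form has invariant factors (1,1,1,1,1,1).

Reading off H_k = ker ∂_k / im ∂_{k+1}:

  H_0: rank C_0 − rank ∂_1 = 6 − 5 = 1, and the invariant factors of ∂_1 are all 1, so H_0 = Z.

H_0 = Z.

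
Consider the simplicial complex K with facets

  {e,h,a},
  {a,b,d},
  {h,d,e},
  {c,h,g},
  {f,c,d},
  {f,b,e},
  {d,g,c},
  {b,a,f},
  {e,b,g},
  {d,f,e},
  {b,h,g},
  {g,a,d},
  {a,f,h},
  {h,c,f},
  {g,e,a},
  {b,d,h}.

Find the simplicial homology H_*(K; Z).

H_0 = Z,  H_1 = Z^2,  H_2 = Z.

Fix the vertex order a < b < c < d < e < f < g < h and write every simplex with vertices in increasing order. Then dim K = 2 and the simplices of K are:

  0-simplices (8): a, b, c, d, e, f, g, h
  1-simplices (24): ab, ad, ae, af, ag, ah, bd, be, bf, bg, bh, cd, cf, cg, ch, de, df, dg, dh, ef, eg, eh, fh, gh
  2-simplices (16): abd, abf, adg, aeg, aeh, afh, bdh, bef, beg, bgh, cdf, cdg, cfh, cgh, def, deh

giving chain groups C_0 ≅ Z^8, C_1 ≅ Z^24, C_2 ≅ Z^16.

∂_1: C_1 → C_0 sends each edge [p,q] (with p < q) to q − p.
This gives a 8×24 integer matrix of rank 7; reducing to Smith normal form yields diagonal entries (1,1,1,1,1,1,1).

∂_2: C_2 → C_1 sends each 2-simplex [p,q,r] to [q,r] − [p,r] + [p,q]. For instance
  ∂abf = bf − af + ab,
  ∂cdg = dg − cg + cd.
The resulting 24×16 matrix has rank 15, and its Smith normal form has invariant factors (1,1,1,1,1,1,1,1,1,1,1,1,1,1,1).

Computing H_k = (kernel of ∂_k) / (image of ∂_{k+1}):

  H_0: rank C_0 − rank ∂_1 = 8 − 7 = 1, and the invariant factors of ∂_1 are all 1, so H_0 = Z.
  H_1: rank ker ∂_1 − rank ∂_2 = (24 − 7) − 15 = 2, and the invariant factors of ∂_2 are all 1, so H_1 = Z^2.
  H_2: rank ker ∂_2 − rank ∂_3 = (16 − 15) − 0 = 1, and there is no ∂_3, so H_2 = Z.

(K is a triangulation of the torus T^2.)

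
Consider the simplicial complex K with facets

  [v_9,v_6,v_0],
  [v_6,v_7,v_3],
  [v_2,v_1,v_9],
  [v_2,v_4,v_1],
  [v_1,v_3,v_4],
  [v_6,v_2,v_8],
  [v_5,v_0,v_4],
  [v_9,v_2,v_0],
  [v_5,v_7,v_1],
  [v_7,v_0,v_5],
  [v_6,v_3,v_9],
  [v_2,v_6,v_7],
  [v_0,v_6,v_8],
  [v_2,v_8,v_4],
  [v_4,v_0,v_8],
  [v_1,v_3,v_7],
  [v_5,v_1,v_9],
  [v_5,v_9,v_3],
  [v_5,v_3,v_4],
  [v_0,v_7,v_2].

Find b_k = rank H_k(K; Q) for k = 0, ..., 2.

Order the vertices as v_0 < v_1 < v_2 < v_3 < v_4 < v_5 < v_6 < v_7 < v_8 < v_9. Listing each simplex with vertices in this order, K has dimension 2 with simplices:

  0-simplices (10): [v_0], [v_1], [v_2], [v_3], [v_4], [v_5], [v_6], [v_7], [v_8], [v_9]
  1-simplices (30): (30 of them)
  2-simplices (20): (20 of them)

so the chain groups are C_0 ≅ Z^10, C_1 ≅ Z^30, C_2 ≅ Z^20.

∂_1: C_1 → C_0 is given by ∂[p,q] = [q] − [p]. For instance
  ∂[v_2,v_7] = [v_7] − [v_2].
This gives a 10×30 integer matrix of rank 9; reducing to Smith normal form yields diagonal entries (1,1,1,1,1,1,1,1,1).

The boundary map ∂_2: C_2 → C_1 acts by ∂[p,q,r] = [q,r] − [p,r] + [p,q]. For instance
  ∂[v_0,v_4,v_5] = [v_4,v_5] − [v_0,v_5] + [v_0,v_4],
  ∂[v_1,v_5,v_9] = [v_5,v_9] − [v_1,v_9] + [v_1,v_5].
The 30×20 boundary matrix has rank 20 and Smith normal form diag(1,1,1,1,1,1,1,1,1,1,1,1,1,1,1,1,1,1,1,2).

Computing H_k = (kernel of ∂_k) / (image of ∂_{k+1}):

  H_0: rank C_0 − rank ∂_1 = 10 − 9 = 1, and the invariant factors of ∂_1 are all 1, so H_0 ≅ Z.
  H_1: rank ker ∂_1 − rank ∂_2 = (30 − 9) − 20 = 1, and ∂_2 has invariant factor 2 > 1, so H_1 ≅ Z ⊕ Z/2.
  H_2: rank ker ∂_2 − rank ∂_3 = (20 − 20) − 0 = 0, and there is no ∂_3, so H_2 ≅ 0.

Hence the Betti numbers are b_0 = 1, b_1 = 1, b_2 = 0.

b_0 = 1, b_1 = 1, b_2 = 0.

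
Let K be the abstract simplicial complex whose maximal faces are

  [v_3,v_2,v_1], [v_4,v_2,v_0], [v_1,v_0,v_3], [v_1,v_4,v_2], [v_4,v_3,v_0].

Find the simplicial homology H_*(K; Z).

Fix the vertex order v_0 < v_1 < v_2 < v_3 < v_4 and write every simplex with vertices in increasing order. Then dim K = 2 and the simplices of K are:

  0-simplices (5): [v_0], [v_1], [v_2], [v_3], [v_4]
  1-simplices (10): [v_0,v_1], [v_0,v_2], [v_0,v_3], [v_0,v_4], [v_1,v_2], [v_1,v_3], [v_1,v_4], [v_2,v_3], [v_2,v_4], [v_3,v_4]
  2-simplices (5): [v_0,v_1,v_3], [v_0,v_2,v_4], [v_0,v_3,v_4], [v_1,v_2,v_3], [v_1,v_2,v_4]

giving chain groups C_0 ≅ Z^5, C_1 ≅ Z^10, C_2 ≅ Z^5.

∂_1: C_1 → C_0 sends each edge [p,q] (with p < q) to q − p. For instance
  ∂[v_2,v_4] = [v_4] − [v_2].
As a 5×10 matrix over Z this has rank 4, with invariant factors (1,1,1,1).

The boundary map ∂_2: C_2 → C_1 acts by ∂[p,q,r] = [q,r] − [p,r] + [p,q]. For instance
  ∂[v_0,v_2,v_4] = [v_2,v_4] − [v_0,v_4] + [v_0,v_2],
  ∂[v_1,v_2,v_3] = [v_2,v_3] − [v_1,v_3] + [v_1,v_2].
The 10×5 boundary matrix has rank 5 and Smith normal form diag(1,1,1,1,1).

From H_k ≅ ker(∂_k) / im(∂_{k+1}) we obtain:

  H_0: rank C_0 − rank ∂_1 = 5 − 4 = 1, and the invariant factors of ∂_1 are all 1, so H_0 ≅ Z.
  H_1: rank ker ∂_1 − rank ∂_2 = (10 − 4) − 5 = 1, and the invariant factors of ∂_2 are all 1, so H_1 ≅ Z.
  H_2: rank ker ∂_2 − rank ∂_3 = (5 − 5) − 0 = 0, and there is no ∂_3, so H_2 ≅ 0.

As a check, the Euler characteristic is 5 − 10 + 5 = 0, which agrees with 1 − 1 + 0 = 0.

H_0 = Z,  H_1 = Z,  H_2 = 0.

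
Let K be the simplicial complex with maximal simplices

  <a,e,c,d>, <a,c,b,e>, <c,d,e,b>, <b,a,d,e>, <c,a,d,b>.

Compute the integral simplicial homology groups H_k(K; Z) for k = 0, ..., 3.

Fix the vertex order a < b < c < d < e and write every simplex with vertices in increasing order. Then dim K = 3 and the simplices of K are:

  0-simplices (5): a, b, c, d, e
  1-simplices (10): ab, ac, ad, ae, bc, bd, be, cd, ce, de
  2-simplices (10): abc, abd, abe, acd, ace, ade, bcd, bce, bde, cde
  3-simplices (5): abcd, abce, abde, acde, bcde

Hence C_0 ≅ Z^5, C_1 ≅ Z^10, C_2 ≅ Z^10, C_3 ≅ Z^5.

The boundary map ∂_1: C_1 → C_0 sends each edge [p,q] (with p < q) to q − p. For instance
  ∂ac = c − a.
The resulting 5×10 matrix has rank 4, and its Smith normal form has invariant factors (1,1,1,1).

Boundary ∂_2: C_2 → C_1 maps a triangle to the signed sum of its edges. For instance
  ∂abd = bd − ad + ab,
  ∂acd = cd − ad + ac.
The 10×10 boundary matrix has rank 6 and Smith normal form diag(1,1,1,1,1,1).

∂_3: C_3 → C_2 sends each 3-simplex σ to the alternating sum Σ_i (−1)^i (σ with its i-th vertex removed). For instance
  ∂abce = bce − ace + abe − abc,
  ∂abcd = bcd − acd + abd − abc.
This gives a 10×5 integer matrix of rank 4; reducing to Smith normal form yields diagonal entries (1,1,1,1).

From H_k ≅ ker(∂_k) / im(∂_{k+1}) we obtain:

  H_0: rank C_0 − rank ∂_1 = 5 − 4 = 1, and the invariant factors of ∂_1 are all 1, so H_0 = Z.
  H_1: rank ker ∂_1 − rank ∂_2 = (10 − 4) − 6 = 0, and the invariant factors of ∂_2 are all 1, so H_1 = 0.
  H_2: rank ker ∂_2 − rank ∂_3 = (10 − 6) − 4 = 0, and the invariant factors of ∂_3 are all 1, so H_2 = 0.
  H_3: rank ker ∂_3 − rank ∂_4 = (5 − 4) − 0 = 1, and there is no ∂_4, so H_3 = Z.

As a check, the Euler characteristic is 5 − 10 + 10 − 5 = 0, which agrees with 1 − 0 + 0 − 1 = 0.

H_0 = Z,  H_1 = 0,  H_2 = 0,  H_3 = Z.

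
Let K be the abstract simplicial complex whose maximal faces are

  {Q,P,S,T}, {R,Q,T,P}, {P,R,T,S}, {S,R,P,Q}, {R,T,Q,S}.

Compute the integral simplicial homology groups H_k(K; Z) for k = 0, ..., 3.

H_0 = Z,  H_1 = 0,  H_2 = 0,  H_3 = Z.

Take the total order P < Q < R < S < T on the vertex set. Then K (dimension 3) consists of the simplices:

  0-simplices (5): P, Q, R, S, T
  1-simplices (10): PQ, PR, PS, PT, QR, QS, QT, RS, RT, ST
  2-simplices (10): PQR, PQS, PQT, PRS, PRT, PST, QRS, QRT, QST, RST
  3-simplices (5): PQRS, PQRT, PQST, PRST, QRST

so the chain groups are C_0 ≅ Z^5, C_1 ≅ Z^10, C_2 ≅ Z^10, C_3 ≅ Z^5.

Boundary ∂_1: C_1 → C_0 sends each edge [p,q] (with p < q) to q − p.
As a 5×10 matrix over Z this has rank 4, with invariant factors (1,1,1,1).

Boundary ∂_2: C_2 → C_1 maps a triangle to the signed sum of its edges. For instance
  ∂PRS = RS − PS + PR,
  ∂QRS = RS − QS + QR.
The 10×10 boundary matrix has rank 6 and Smith normal form diag(1,1,1,1,1,1).

The boundary map ∂_3: C_3 → C_2 sends each 3-simplex σ to the alternating sum Σ_i (−1)^i (σ with its i-th vertex removed). For instance
  ∂QRST = RST − QST + QRT − QRS,
  ∂PRST = RST − PST + PRT − PRS.
The 10×5 boundary matrix has rank 4 and Smith normal form diag(1,1,1,1).

Computing H_k = (kernel of ∂_k) / (image of ∂_{k+1}):

  H_0: rank C_0 − rank ∂_1 = 5 − 4 = 1, and the invariant factors of ∂_1 are all 1, so H_0 = Z.
  H_1: rank ker ∂_1 − rank ∂_2 = (10 − 4) − 6 = 0, and the invariant factors of ∂_2 are all 1, so H_1 = 0.
  H_2: rank ker ∂_2 − rank ∂_3 = (10 − 6) − 4 = 0, and the invariant factors of ∂_3 are all 1, so H_2 = 0.
  H_3: rank ker ∂_3 − rank ∂_4 = (5 − 4) − 0 = 1, and there is no ∂_4, so H_3 = Z.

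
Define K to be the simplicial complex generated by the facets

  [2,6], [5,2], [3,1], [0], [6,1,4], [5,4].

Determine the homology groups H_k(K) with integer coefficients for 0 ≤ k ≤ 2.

Fix the vertex order 0 < 1 < 2 < 3 < 4 < 5 < 6 and write every simplex with vertices in increasing order. Then dim K = 2 and the simplices of K are:

  0-simplices (7): [0], [1], [2], [3], [4], [5], [6]
  1-simplices (7): [1,3], [1,4], [1,6], [2,5], [2,6], [4,5], [4,6]
  2-simplices (1): [1,4,6]

so the chain groups are C_0 ≅ Z^7, C_1 ≅ Z^7, C_2 ≅ Z^1.

Boundary ∂_1: C_1 → C_0 is given by ∂[p,q] = [q] − [p]. For instance
  ∂[2,5] = [5] − [2].
As a 7×7 matrix over Z this has rank 5, with invariant factors (1,1,1,1,1).

Boundary ∂_2: C_2 → C_1 sends each 2-simplex [p,q,r] to [q,r] − [p,r] + [p,q]. For instance
  ∂[1,4,6] = [4,6] − [1,6] + [1,4].
As a 7×1 matrix over Z this has rank 1, with invariant factors (1).

Now H_k = ker ∂_k / im ∂_{k+1}, so:

  H_0: rank C_0 − rank ∂_1 = 7 − 5 = 2, and the invariant factors of ∂_1 are all 1, so H_0 ≅ Z^2.
  H_1: rank ker ∂_1 − rank ∂_2 = (7 − 5) − 1 = 1, and the invariant factors of ∂_2 are all 1, so H_1 ≅ Z.
  H_2: rank ker ∂_2 − rank ∂_3 = (1 − 1) − 0 = 0, and there is no ∂_3, so H_2 ≅ 0.

H_0 ≅ Z^2,  H_1 ≅ Z,  H_2 = 0.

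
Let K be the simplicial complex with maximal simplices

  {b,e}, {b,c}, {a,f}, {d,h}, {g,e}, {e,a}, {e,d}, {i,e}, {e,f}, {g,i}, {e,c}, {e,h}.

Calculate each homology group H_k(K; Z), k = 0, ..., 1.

Order the vertices as a < b < c < d < e < f < g < h < i. Listing each simplex with vertices in this order, K has dimension 1 with simplices:

  0-simplices (9): a, b, c, d, e, f, g, h, i
  1-simplices (12): ae, af, bc, be, ce, de, dh, ef, eg, eh, ei, gi

giving chain groups C_0 ≅ Z^9, C_1 ≅ Z^12.

∂_1: C_1 → C_0 maps an edge to its endpoints' difference, ∂[p,q] = q − p. For instance
  ∂gi = i − g.
This gives a 9×12 integer matrix of rank 8; reducing to Smith normal form yields diagonal entries (1,1,1,1,1,1,1,1).

Computing H_k = (kernel of ∂_k) / (image of ∂_{k+1}):

  H_0: rank C_0 − rank ∂_1 = 9 − 8 = 1, and the invariant factors of ∂_1 are all 1, so H_0 ≅ Z.
  H_1: rank ker ∂_1 − rank ∂_2 = (12 − 8) − 0 = 4, and there is no ∂_2, so H_1 ≅ Z^4.

As a check, the Euler characteristic is 9 − 12 = -3, which agrees with 1 − 4 = -3.

H_0 ≅ Z,  H_1 ≅ Z^4.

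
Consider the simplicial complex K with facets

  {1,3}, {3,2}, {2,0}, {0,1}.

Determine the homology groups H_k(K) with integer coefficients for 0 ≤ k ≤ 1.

H_0 ≅ Z,  H_1 ≅ Z.

Order the vertices as 0 < 1 < 2 < 3. Listing each simplex with vertices in this order, K has dimension 1 with simplices:

  0-simplices (4): [0], [1], [2], [3]
  1-simplices (4): [0,1], [0,2], [1,3], [2,3]

Hence C_0 ≅ Z^4, C_1 ≅ Z^4.

∂_1: C_1 → C_0 is given by ∂[p,q] = [q] − [p]. For instance
  ∂[1,3] = [3] − [1].
The resulting 4×4 matrix has rank 3, and its Smith normal form has invariant factors (1,1,1).

Computing H_k = (kernel of ∂_k) / (image of ∂_{k+1}):

  H_0: rank C_0 − rank ∂_1 = 4 − 3 = 1, and the invariant factors of ∂_1 are all 1, so H_0 ≅ Z.
  H_1: rank ker ∂_1 − rank ∂_2 = (4 − 3) − 0 = 1, and there is no ∂_2, so H_1 ≅ Z.

As a check, the Euler characteristic is 4 − 4 = 0, which agrees with 1 − 1 = 0.
(K is a triangulation of the circle S^1.)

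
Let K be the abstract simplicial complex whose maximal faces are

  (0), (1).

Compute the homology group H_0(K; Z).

H_0 ≅ Z^2.

Order the vertices as 0 < 1. Listing each simplex with vertices in this order, K has dimension 0 with simplices:

  0-simplices (2): [0], [1]

so the chain groups are C_0 ≅ Z^2.

Reading off H_k = ker ∂_k / im ∂_{k+1}:

  H_0: rank C_0 − rank ∂_1 = 2 − 0 = 2, and there is no ∂_1, so H_0 ≅ Z^2.

(K is a triangulation of a set of 2 points.)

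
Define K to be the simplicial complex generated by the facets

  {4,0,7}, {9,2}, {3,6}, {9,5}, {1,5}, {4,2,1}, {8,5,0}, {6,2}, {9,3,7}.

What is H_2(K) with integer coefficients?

Order the vertices as 0 < 1 < 2 < 3 < 4 < 5 < 6 < 7 < 8 < 9. Listing each simplex with vertices in this order, K has dimension 2 with simplices:

  0-simplices (10): [0], [1], [2], [3], [4], [5], [6], [7], [8], [9]
  1-simplices (17): [0,4], [0,5], [0,7], [0,8], [1,2], [1,4], [1,5], [2,4], [2,6], [2,9], [3,6], [3,7], [3,9], [4,7], [5,8], [5,9], [7,9]
  2-simplices (4): [0,4,7], [0,5,8], [1,2,4], [3,7,9]

Hence C_0 ≅ Z^10, C_1 ≅ Z^17, C_2 ≅ Z^4.

∂_1: C_1 → C_0 maps an edge to its endpoints' difference, ∂[p,q] = q − p. For instance
  ∂[0,8] = [8] − [0].
This gives a 10×17 integer matrix of rank 9; reducing to Smith normal form yields diagonal entries (1,1,1,1,1,1,1,1,1).

The boundary map ∂_2: C_2 → C_1 maps a triangle to the signed sum of its edges. For instance
  ∂[0,4,7] = [4,7] − [0,7] + [0,4],
  ∂[3,7,9] = [7,9] − [3,9] + [3,7].
This gives a 17×4 integer matrix of rank 4; reducing to Smith normal form yields diagonal entries (1,1,1,1).

Computing H_k = (kernel of ∂_k) / (image of ∂_{k+1}):

  H_2: rank ker ∂_2 − rank ∂_3 = (4 − 4) − 0 = 0, and there is no ∂_3, so H_2 ≅ 0.

H_2 = 0.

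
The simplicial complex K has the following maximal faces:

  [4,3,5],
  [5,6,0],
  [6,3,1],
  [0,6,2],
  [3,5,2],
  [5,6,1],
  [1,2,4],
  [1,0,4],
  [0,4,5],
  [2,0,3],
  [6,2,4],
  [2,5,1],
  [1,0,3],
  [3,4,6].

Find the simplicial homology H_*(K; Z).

We work with the vertex ordering 0 < 1 < 2 < 3 < 4 < 5 < 6. The simplices of K, each written with vertices in increasing order, are:

  0-simplices (7): [0], [1], [2], [3], [4], [5], [6]
  1-simplices (21): [0,1], [0,2], [0,3], [0,4], [0,5], [0,6], [1,2], [1,3], [1,4], [1,5], [1,6], [2,3], [2,4], [2,5], [2,6], [3,4], [3,5], [3,6], [4,5], [4,6], [5,6]
  2-simplices (14): [0,1,3], [0,1,4], [0,2,3], [0,2,6], [0,4,5], [0,5,6], [1,2,4], [1,2,5], [1,3,6], [1,5,6], [2,3,5], [2,4,6], [3,4,5], [3,4,6]

so the chain groups are C_0 ≅ Z^7, C_1 ≅ Z^21, C_2 ≅ Z^14.

∂_1: C_1 → C_0 is given by ∂[p,q] = [q] − [p]. For instance
  ∂[1,3] = [3] − [1].
The 7×21 boundary matrix has rank 6 and Smith normal form diag(1,1,1,1,1,1).

The boundary map ∂_2: C_2 → C_1 acts by ∂[p,q,r] = [q,r] − [p,r] + [p,q]. For instance
  ∂[2,4,6] = [4,6] − [2,6] + [2,4],
  ∂[2,3,5] = [3,5] − [2,5] + [2,3].
This gives a 21×14 integer matrix of rank 13; reducing to Smith normal form yields diagonal entries (1,1,1,1,1,1,1,1,1,1,1,1,1).

Computing H_k = (kernel of ∂_k) / (image of ∂_{k+1}):

  H_0: rank C_0 − rank ∂_1 = 7 − 6 = 1, and the invariant factors of ∂_1 are all 1, so H_0 ≅ Z.
  H_1: rank ker ∂_1 − rank ∂_2 = (21 − 6) − 13 = 2, and the invariant factors of ∂_2 are all 1, so H_1 ≅ Z^2.
  H_2: rank ker ∂_2 − rank ∂_3 = (14 − 13) − 0 = 1, and there is no ∂_3, so H_2 ≅ Z.

(K is a triangulation of the torus T^2.)

H_0 ≅ Z,  H_1 ≅ Z^2,  H_2 ≅ Z.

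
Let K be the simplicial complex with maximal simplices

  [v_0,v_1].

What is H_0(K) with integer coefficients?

Take the total order v_0 < v_1 on the vertex set. Then K (dimension 1) consists of the simplices:

  0-simplices (2): [v_0], [v_1]
  1-simplices (1): [v_0,v_1]

Hence C_0 ≅ Z^2, C_1 ≅ Z^1.

Boundary ∂_1: C_1 → C_0 maps an edge to its endpoints' difference, ∂[p,q] = q − p. For instance
  ∂[v_0,v_1] = [v_1] − [v_0].
As a 2×1 matrix over Z this has rank 1, with invariant factors (1).

Reading off H_k = ker ∂_k / im ∂_{k+1}:

  H_0: rank C_0 − rank ∂_1 = 2 − 1 = 1, and the invariant factors of ∂_1 are all 1, so H_0 ≅ Z.

H_0 = Z.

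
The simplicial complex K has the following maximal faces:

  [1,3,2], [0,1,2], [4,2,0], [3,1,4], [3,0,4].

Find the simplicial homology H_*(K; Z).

H_0 ≅ Z,  H_1 ≅ Z,  H_2 = 0.

K has 5 vertices, 10 edges, 5 triangles.
rank ∂_0 = 0, rank ∂_1 = 4 ⇒ b_0 = 5 − 0 − 4 = 1; all invariant factors of ∂_1 are 1 so no torsion. So H_0 ≅ Z.
rank ∂_1 = 4, rank ∂_2 = 5 ⇒ b_1 = 10 − 4 − 5 = 1; all invariant factors of ∂_2 are 1 so no torsion. So H_1 ≅ Z.
rank ∂_2 = 5, rank ∂_3 = 0 ⇒ b_2 = 5 − 5 − 0 = 0. So H_2 ≅ 0.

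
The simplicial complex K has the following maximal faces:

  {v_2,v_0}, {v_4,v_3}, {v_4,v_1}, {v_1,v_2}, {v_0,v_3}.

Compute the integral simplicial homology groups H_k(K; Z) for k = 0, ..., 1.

H_0 = Z,  H_1 = Z.

Order the vertices as v_0 < v_1 < v_2 < v_3 < v_4. Listing each simplex with vertices in this order, K has dimension 1 with simplices:

  0-simplices (5): [v_0], [v_1], [v_2], [v_3], [v_4]
  1-simplices (5): [v_0,v_2], [v_0,v_3], [v_1,v_2], [v_1,v_4], [v_3,v_4]

so the chain groups are C_0 ≅ Z^5, C_1 ≅ Z^5.

The boundary map ∂_1: C_1 → C_0 maps an edge to its endpoints' difference, ∂[p,q] = q − p. For instance
  ∂[v_0,v_2] = [v_2] − [v_0].
The 5×5 boundary matrix has rank 4 and Smith normal form diag(1,1,1,1).

From H_k ≅ ker(∂_k) / im(∂_{k+1}) we obtain:

  H_0: rank C_0 − rank ∂_1 = 5 − 4 = 1, and the invariant factors of ∂_1 are all 1, so H_0 ≅ Z.
  H_1: rank ker ∂_1 − rank ∂_2 = (5 − 4) − 0 = 1, and there is no ∂_2, so H_1 ≅ Z.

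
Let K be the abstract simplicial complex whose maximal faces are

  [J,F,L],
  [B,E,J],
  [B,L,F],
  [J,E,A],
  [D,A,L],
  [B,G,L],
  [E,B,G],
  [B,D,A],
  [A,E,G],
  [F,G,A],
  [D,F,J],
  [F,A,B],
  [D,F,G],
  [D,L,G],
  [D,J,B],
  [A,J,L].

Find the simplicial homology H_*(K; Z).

Order the vertices as A < B < D < E < F < G < J < L. Listing each simplex with vertices in this order, K has dimension 2 with simplices:

  0-simplices (8): A, B, D, E, F, G, J, L
  1-simplices (24): AB, AD, AE, AF, AG, AJ, AL, BD, BE, BF, BG, BJ, BL, DF, DG, DJ, DL, EG, EJ, FG, FJ, FL, GL, JL
  2-simplices (16): ABD, ABF, ADL, AEG, AEJ, AFG, AJL, BDJ, BEG, BEJ, BFL, BGL, DFG, DFJ, DGL, FJL

so the chain groups are C_0 ≅ Z^8, C_1 ≅ Z^24, C_2 ≅ Z^16.

∂_1: C_1 → C_0 sends each edge [p,q] (with p < q) to q − p.
The 8×24 boundary matrix has rank 7 and Smith normal form diag(1,1,1,1,1,1,1).

The boundary map ∂_2: C_2 → C_1 acts by ∂[p,q,r] = [q,r] − [p,r] + [p,q]. For instance
  ∂AFG = FG − AG + AF,
  ∂BGL = GL − BL + BG.
The resulting 24×16 matrix has rank 15, and its Smith normal form has invariant factors (1,1,1,1,1,1,1,1,1,1,1,1,1,1,1).

Now H_k = ker ∂_k / im ∂_{k+1}, so:

  H_0: rank C_0 − rank ∂_1 = 8 − 7 = 1, and the invariant factors of ∂_1 are all 1, so H_0 = Z.
  H_1: rank ker ∂_1 − rank ∂_2 = (24 − 7) − 15 = 2, and the invariant factors of ∂_2 are all 1, so H_1 = Z^2.
  H_2: rank ker ∂_2 − rank ∂_3 = (16 − 15) − 0 = 1, and there is no ∂_3, so H_2 = Z.

As a check, the Euler characteristic is 8 − 24 + 16 = 0, which agrees with 1 − 2 + 1 = 0.

H_0 = Z,  H_1 = Z^2,  H_2 = Z.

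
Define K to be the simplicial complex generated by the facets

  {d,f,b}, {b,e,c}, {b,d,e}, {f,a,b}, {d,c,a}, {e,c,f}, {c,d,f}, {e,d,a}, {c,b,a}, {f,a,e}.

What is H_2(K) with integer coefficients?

H_2 ≅ 0.

Order the vertices as a < b < c < d < e < f. Listing each simplex with vertices in this order, K has dimension 2 with simplices:

  0-simplices (6): a, b, c, d, e, f
  1-simplices (15): ab, ac, ad, ae, af, bc, bd, be, bf, cd, ce, cf, de, df, ef
  2-simplices (10): abc, abf, acd, ade, aef, bce, bde, bdf, cdf, cef

Hence C_0 ≅ Z^6, C_1 ≅ Z^15, C_2 ≅ Z^10.

Boundary ∂_1: C_1 → C_0 sends each edge [p,q] (with p < q) to q − p. For instance
  ∂be = e − b.
As a 6×15 matrix over Z this has rank 5, with invariant factors (1,1,1,1,1).

∂_2: C_2 → C_1 acts by ∂[p,q,r] = [q,r] − [p,r] + [p,q]. For instance
  ∂aef = ef − af + ae,
  ∂bce = ce − be + bc.
As a 15×10 matrix over Z this has rank 10, with invariant factors (1,1,1,1,1,1,1,1,1,2).

Reading off H_k = ker ∂_k / im ∂_{k+1}:

  H_2: rank ker ∂_2 − rank ∂_3 = (10 − 10) − 0 = 0, and there is no ∂_3, so H_2 = 0.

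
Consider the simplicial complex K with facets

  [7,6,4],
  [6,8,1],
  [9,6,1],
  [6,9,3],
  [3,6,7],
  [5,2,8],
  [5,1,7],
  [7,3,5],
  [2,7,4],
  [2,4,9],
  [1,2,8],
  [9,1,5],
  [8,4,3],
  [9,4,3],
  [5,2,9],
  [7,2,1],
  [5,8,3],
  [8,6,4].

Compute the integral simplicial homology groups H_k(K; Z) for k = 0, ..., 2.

H_0 = Z,  H_1 = Z × Z/2,  H_2 = 0.

Fix the vertex order 1 < 2 < 3 < 4 < 5 < 6 < 7 < 8 < 9 and write every simplex with vertices in increasing order. Then dim K = 2 and the simplices of K are:

  0-simplices (9): [1], [2], [3], [4], [5], [6], [7], [8], [9]
  1-simplices (27): (27 of them)
  2-simplices (18): [1,2,7], [1,2,8], [1,5,7], [1,5,9], [1,6,8], [1,6,9], [2,4,7], [2,4,9], [2,5,8], [2,5,9], [3,4,8], [3,4,9], [3,5,7], [3,5,8], [3,6,7], [3,6,9], [4,6,7], [4,6,8]

giving chain groups C_0 ≅ Z^9, C_1 ≅ Z^27, C_2 ≅ Z^18.

Boundary ∂_1: C_1 → C_0 sends each edge [p,q] (with p < q) to q − p. For instance
  ∂[1,9] = [9] − [1].
The resulting 9×27 matrix has rank 8, and its Smith normal form has invariant factors (1,1,1,1,1,1,1,1).

∂_2: C_2 → C_1 maps a triangle to the signed sum of its edges. For instance
  ∂[2,4,9] = [4,9] − [2,9] + [2,4],
  ∂[1,6,9] = [6,9] − [1,9] + [1,6].
The resulting 27×18 matrix has rank 18, and its Smith normal form has invariant factors (1,1,1,1,1,1,1,1,1,1,1,1,1,1,1,1,1,2).

Computing H_k = (kernel of ∂_k) / (image of ∂_{k+1}):

  H_0: rank C_0 − rank ∂_1 = 9 − 8 = 1, and the invariant factors of ∂_1 are all 1, so H_0 = Z.
  H_1: rank ker ∂_1 − rank ∂_2 = (27 − 8) − 18 = 1, and ∂_2 has invariant factor 2 > 1, so H_1 = Z × Z/2.
  H_2: rank ker ∂_2 − rank ∂_3 = (18 − 18) − 0 = 0, and there is no ∂_3, so H_2 = 0.

As a check, the Euler characteristic is 9 − 27 + 18 = 0, which agrees with 1 − 1 + 0 = 0.
(K is a triangulation of the Klein bottle.)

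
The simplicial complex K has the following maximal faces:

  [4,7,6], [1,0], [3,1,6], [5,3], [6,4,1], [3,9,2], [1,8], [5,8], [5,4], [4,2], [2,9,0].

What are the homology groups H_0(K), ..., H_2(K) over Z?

Take the total order 0 < 1 < 2 < 3 < 4 < 5 < 6 < 7 < 8 < 9 on the vertex set. Then K (dimension 2) consists of the simplices:

  0-simplices (10): [0], [1], [2], [3], [4], [5], [6], [7], [8], [9]
  1-simplices (18): [0,1], [0,2], [0,9], [1,3], [1,4], [1,6], [1,8], [2,3], [2,4], [2,9], [3,5], [3,6], [3,9], [4,5], [4,6], [4,7], [5,8], [6,7]
  2-simplices (5): [0,2,9], [1,3,6], [1,4,6], [2,3,9], [4,6,7]

Hence C_0 ≅ Z^10, C_1 ≅ Z^18, C_2 ≅ Z^5.

∂_1: C_1 → C_0 is given by ∂[p,q] = [q] − [p]. For instance
  ∂[1,6] = [6] − [1].
This gives a 10×18 integer matrix of rank 9; reducing to Smith normal form yields diagonal entries (1,1,1,1,1,1,1,1,1).

∂_2: C_2 → C_1 acts by ∂[p,q,r] = [q,r] − [p,r] + [p,q]. For instance
  ∂[1,4,6] = [4,6] − [1,6] + [1,4],
  ∂[4,6,7] = [6,7] − [4,7] + [4,6].
The 18×5 boundary matrix has rank 5 and Smith normal form diag(1,1,1,1,1).

From H_k ≅ ker(∂_k) / im(∂_{k+1}) we obtain:

  H_0: rank C_0 − rank ∂_1 = 10 − 9 = 1, and the invariant factors of ∂_1 are all 1, so H_0 ≅ Z.
  H_1: rank ker ∂_1 − rank ∂_2 = (18 − 9) − 5 = 4, and the invariant factors of ∂_2 are all 1, so H_1 ≅ Z^4.
  H_2: rank ker ∂_2 − rank ∂_3 = (5 − 5) − 0 = 0, and there is no ∂_3, so H_2 ≅ 0.

H_0 ≅ Z,  H_1 ≅ Z^4,  H_2 = 0.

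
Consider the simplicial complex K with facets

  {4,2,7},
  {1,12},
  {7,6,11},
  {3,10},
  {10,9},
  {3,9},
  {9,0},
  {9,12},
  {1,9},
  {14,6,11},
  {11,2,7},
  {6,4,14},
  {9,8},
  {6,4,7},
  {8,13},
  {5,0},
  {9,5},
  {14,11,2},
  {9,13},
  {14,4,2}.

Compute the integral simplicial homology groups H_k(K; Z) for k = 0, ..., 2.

H_0 ≅ Z^2,  H_1 ≅ Z^4,  H_2 ≅ Z.

Order the vertices as 0 < 1 < 2 < 3 < 4 < 5 < 6 < 7 < 8 < 9 < 10 < 11 < 12 < 13 < 14. Listing each simplex with vertices in this order, K has dimension 2 with simplices:

  0-simplices (15): [0], [1], [2], [3], [4], [5], [6], [7], [8], [9], [10], [11], [12], [13], [14]
  1-simplices (24): (24 of them)
  2-simplices (8): [2,4,7], [2,4,14], [2,7,11], [2,11,14], [4,6,7], [4,6,14], [6,7,11], [6,11,14]

so the chain groups are C_0 ≅ Z^15, C_1 ≅ Z^24, C_2 ≅ Z^8.

Boundary ∂_1: C_1 → C_0 maps an edge to its endpoints' difference, ∂[p,q] = q − p. For instance
  ∂[1,12] = [12] − [1].
The resulting 15×24 matrix has rank 13, and its Smith normal form has invariant factors (1,1,1,1,1,1,1,1,1,1,1,1,1).

Boundary ∂_2: C_2 → C_1 acts by ∂[p,q,r] = [q,r] − [p,r] + [p,q]. For instance
  ∂[2,7,11] = [7,11] − [2,11] + [2,7],
  ∂[4,6,14] = [6,14] − [4,14] + [4,6].
As a 24×8 matrix over Z this has rank 7, with invariant factors (1,1,1,1,1,1,1).

Reading off H_k = ker ∂_k / im ∂_{k+1}:

  H_0: rank C_0 − rank ∂_1 = 15 − 13 = 2, and the invariant factors of ∂_1 are all 1, so H_0 ≅ Z^2.
  H_1: rank ker ∂_1 − rank ∂_2 = (24 − 13) − 7 = 4, and the invariant factors of ∂_2 are all 1, so H_1 ≅ Z^4.
  H_2: rank ker ∂_2 − rank ∂_3 = (8 − 7) − 0 = 1, and there is no ∂_3, so H_2 ≅ Z.

As a check, the Euler characteristic is 15 − 24 + 8 = -1, which agrees with 2 − 4 + 1 = -1.
(K is a triangulation of the disjoint union of a wedge of 4 circles and the 2-sphere S^2.)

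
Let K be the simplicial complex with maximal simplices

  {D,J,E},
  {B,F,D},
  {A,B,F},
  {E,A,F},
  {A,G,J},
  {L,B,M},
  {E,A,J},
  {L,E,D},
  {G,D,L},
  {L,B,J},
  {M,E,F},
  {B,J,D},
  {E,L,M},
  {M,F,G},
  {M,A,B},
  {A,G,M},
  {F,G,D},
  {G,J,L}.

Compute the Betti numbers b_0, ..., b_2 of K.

b_0 = 1, b_1 = 1, b_2 = 0.

Fix the vertex order A < B < D < E < F < G < J < L < M and write every simplex with vertices in increasing order. Then dim K = 2 and the simplices of K are:

  0-simplices (9): A, B, D, E, F, G, J, L, M
  1-simplices (27): AB, AE, AF, AG, AJ, AM, BD, BF, BJ, BL, BM, DE, DF, DG, DJ, DL, EF, EJ, EL, EM, FG, FM, GJ, GL, GM, JL, LM
  2-simplices (18): ABF, ABM, AEF, AEJ, AGJ, AGM, BDF, BDJ, BJL, BLM, DEJ, DEL, DFG, DGL, EFM, ELM, FGM, GJL

giving chain groups C_0 ≅ Z^9, C_1 ≅ Z^27, C_2 ≅ Z^18.

∂_1: C_1 → C_0 maps an edge to its endpoints' difference, ∂[p,q] = q − p.
As a 9×27 matrix over Z this has rank 8, with invariant factors (1,1,1,1,1,1,1,1).

∂_2: C_2 → C_1 acts by ∂[p,q,r] = [q,r] − [p,r] + [p,q]. For instance
  ∂DFG = FG − DG + DF,
  ∂AGM = GM − AM + AG.
This gives a 27×18 integer matrix of rank 18; reducing to Smith normal form yields diagonal entries (1,1,1,1,1,1,1,1,1,1,1,1,1,1,1,1,1,2).

Reading off H_k = ker ∂_k / im ∂_{k+1}:

  H_0: rank C_0 − rank ∂_1 = 9 − 8 = 1, and the invariant factors of ∂_1 are all 1, so H_0 ≅ Z.
  H_1: rank ker ∂_1 − rank ∂_2 = (27 − 8) − 18 = 1, and ∂_2 has invariant factor 2 > 1, so H_1 ≅ Z ⊕ Z/2Z.
  H_2: rank ker ∂_2 − rank ∂_3 = (18 − 18) − 0 = 0, and there is no ∂_3, so H_2 ≅ 0.

Hence the Betti numbers are b_0 = 1, b_1 = 1, b_2 = 0.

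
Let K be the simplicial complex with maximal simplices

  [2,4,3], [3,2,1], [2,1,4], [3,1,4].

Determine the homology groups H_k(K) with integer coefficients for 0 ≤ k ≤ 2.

H_0 ≅ Z,  H_1 = 0,  H_2 ≅ Z.

K has 4 vertices, 6 edges, 4 triangles.
rank ∂_0 = 0, rank ∂_1 = 3 ⇒ b_0 = 4 − 0 − 3 = 1; all invariant factors of ∂_1 are 1 so no torsion. So H_0 = Z.
rank ∂_1 = 3, rank ∂_2 = 3 ⇒ b_1 = 6 − 3 − 3 = 0; all invariant factors of ∂_2 are 1 so no torsion. So H_1 = 0.
rank ∂_2 = 3, rank ∂_3 = 0 ⇒ b_2 = 4 − 3 − 0 = 1. So H_2 = Z.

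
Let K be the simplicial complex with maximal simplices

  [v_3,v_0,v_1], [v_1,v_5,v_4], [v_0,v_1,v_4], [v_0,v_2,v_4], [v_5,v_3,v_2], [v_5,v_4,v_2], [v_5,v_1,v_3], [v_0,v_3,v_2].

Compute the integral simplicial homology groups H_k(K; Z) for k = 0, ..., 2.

H_0 = Z,  H_1 = 0,  H_2 = Z.

Order the vertices as v_0 < v_1 < v_2 < v_3 < v_4 < v_5. Listing each simplex with vertices in this order, K has dimension 2 with simplices:

  0-simplices (6): [v_0], [v_1], [v_2], [v_3], [v_4], [v_5]
  1-simplices (12): [v_0,v_1], [v_0,v_2], [v_0,v_3], [v_0,v_4], [v_1,v_3], [v_1,v_4], [v_1,v_5], [v_2,v_3], [v_2,v_4], [v_2,v_5], [v_3,v_5], [v_4,v_5]
  2-simplices (8): [v_0,v_1,v_3], [v_0,v_1,v_4], [v_0,v_2,v_3], [v_0,v_2,v_4], [v_1,v_3,v_5], [v_1,v_4,v_5], [v_2,v_3,v_5], [v_2,v_4,v_5]

Hence C_0 ≅ Z^6, C_1 ≅ Z^12, C_2 ≅ Z^8.

Boundary ∂_1: C_1 → C_0 maps an edge to its endpoints' difference, ∂[p,q] = q − p.
The 6×12 boundary matrix has rank 5 and Smith normal form diag(1,1,1,1,1).

Boundary ∂_2: C_2 → C_1 sends each 2-simplex [p,q,r] to [q,r] − [p,r] + [p,q]. For instance
  ∂[v_0,v_1,v_4] = [v_1,v_4] − [v_0,v_4] + [v_0,v_1],
  ∂[v_0,v_2,v_3] = [v_2,v_3] − [v_0,v_3] + [v_0,v_2].
The resulting 12×8 matrix has rank 7, and its Smith normal form has invariant factors (1,1,1,1,1,1,1).

Reading off H_k = ker ∂_k / im ∂_{k+1}:

  H_0: rank C_0 − rank ∂_1 = 6 − 5 = 1, and the invariant factors of ∂_1 are all 1, so H_0 ≅ Z.
  H_1: rank ker ∂_1 − rank ∂_2 = (12 − 5) − 7 = 0, and the invariant factors of ∂_2 are all 1, so H_1 ≅ 0.
  H_2: rank ker ∂_2 − rank ∂_3 = (8 − 7) − 0 = 1, and there is no ∂_3, so H_2 ≅ Z.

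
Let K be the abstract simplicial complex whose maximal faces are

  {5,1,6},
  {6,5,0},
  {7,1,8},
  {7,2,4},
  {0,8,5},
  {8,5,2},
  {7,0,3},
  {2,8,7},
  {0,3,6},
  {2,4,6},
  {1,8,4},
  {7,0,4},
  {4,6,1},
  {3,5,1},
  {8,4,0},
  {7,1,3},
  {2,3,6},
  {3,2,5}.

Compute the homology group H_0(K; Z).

H_0 ≅ Z.

We work with the vertex ordering 0 < 1 < 2 < 3 < 4 < 5 < 6 < 7 < 8. The simplices of K, each written with vertices in increasing order, are:

  0-simplices (9): [0], [1], [2], [3], [4], [5], [6], [7], [8]
  1-simplices (27): (27 of them)
  2-simplices (18): [0,3,6], [0,3,7], [0,4,7], [0,4,8], [0,5,6], [0,5,8], [1,3,5], [1,3,7], [1,4,6], [1,4,8], [1,5,6], [1,7,8], [2,3,5], [2,3,6], [2,4,6], [2,4,7], [2,5,8], [2,7,8]

giving chain groups C_0 ≅ Z^9, C_1 ≅ Z^27, C_2 ≅ Z^18.

∂_1: C_1 → C_0 is given by ∂[p,q] = [q] − [p]. For instance
  ∂[0,8] = [8] − [0].
The resulting 9×27 matrix has rank 8, and its Smith normal form has invariant factors (1,1,1,1,1,1,1,1).

The boundary map ∂_2: C_2 → C_1 sends each 2-simplex [p,q,r] to [q,r] − [p,r] + [p,q]. For instance
  ∂[1,4,6] = [4,6] − [1,6] + [1,4],
  ∂[1,7,8] = [7,8] − [1,8] + [1,7].
As a 27×18 matrix over Z this has rank 18, with invariant factors (1,1,1,1,1,1,1,1,1,1,1,1,1,1,1,1,1,2).

Now H_k = ker ∂_k / im ∂_{k+1}, so:

  H_0: rank C_0 − rank ∂_1 = 9 − 8 = 1, and the invariant factors of ∂_1 are all 1, so H_0 ≅ Z.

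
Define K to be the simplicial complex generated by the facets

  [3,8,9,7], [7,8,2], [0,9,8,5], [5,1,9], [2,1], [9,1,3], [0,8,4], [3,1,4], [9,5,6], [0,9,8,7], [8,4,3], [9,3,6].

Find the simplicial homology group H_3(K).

Take the total order 0 < 1 < 2 < 3 < 4 < 5 < 6 < 7 < 8 < 9 on the vertex set. Then K (dimension 3) consists of the simplices:

  0-simplices (10): [0], [1], [2], [3], [4], [5], [6], [7], [8], [9]
  1-simplices (25): (25 of them)
  2-simplices (18): [0,4,8], [0,5,8], [0,5,9], [0,7,8], [0,7,9], [0,8,9], [1,3,4], [1,3,9], [1,5,9], [2,7,8], [3,4,8], [3,6,9], [3,7,8], [3,7,9], [3,8,9], [5,6,9], [5,8,9], [7,8,9]
  3-simplices (3): [0,5,8,9], [0,7,8,9], [3,7,8,9]

giving chain groups C_0 ≅ Z^10, C_1 ≅ Z^25, C_2 ≅ Z^18, C_3 ≅ Z^3.

∂_1: C_1 → C_0 sends each edge [p,q] (with p < q) to q − p. For instance
  ∂[2,8] = [8] − [2].
As a 10×25 matrix over Z this has rank 9, with invariant factors (1,1,1,1,1,1,1,1,1).

∂_2: C_2 → C_1 maps a triangle to the signed sum of its edges. For instance
  ∂[0,8,9] = [8,9] − [0,9] + [0,8],
  ∂[2,7,8] = [7,8] − [2,8] + [2,7].
The 25×18 boundary matrix has rank 15 and Smith normal form diag(1,1,1,1,1,1,1,1,1,1,1,1,1,1,1).

Boundary ∂_3: C_3 → C_2 sends each 3-simplex σ to the alternating sum Σ_i (−1)^i (σ with its i-th vertex removed). For instance
  ∂[0,7,8,9] = [7,8,9] − [0,8,9] + [0,7,9] − [0,7,8],
  ∂[0,5,8,9] = [5,8,9] − [0,8,9] + [0,5,9] − [0,5,8].
As a 18×3 matrix over Z this has rank 3, with invariant factors (1,1,1).

Computing H_k = (kernel of ∂_k) / (image of ∂_{k+1}):

  H_3: rank ker ∂_3 − rank ∂_4 = (3 − 3) − 0 = 0, and there is no ∂_4, so H_3 = 0.

H_3 = 0.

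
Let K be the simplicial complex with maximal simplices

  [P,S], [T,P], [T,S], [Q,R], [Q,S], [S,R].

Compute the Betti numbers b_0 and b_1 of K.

b_0 = 1, b_1 = 2.

Order the vertices as P < Q < R < S < T. Listing each simplex with vertices in this order, K has dimension 1 with simplices:

  0-simplices (5): P, Q, R, S, T
  1-simplices (6): PS, PT, QR, QS, RS, ST

so the chain groups are C_0 ≅ Z^5, C_1 ≅ Z^6.

The boundary map ∂_1: C_1 → C_0 is given by ∂[p,q] = [q] − [p]. For instance
  ∂QS = S − Q.
The resulting 5×6 matrix has rank 4, and its Smith normal form has invariant factors (1,1,1,1).

Computing H_k = (kernel of ∂_k) / (image of ∂_{k+1}):

  H_0: rank C_0 − rank ∂_1 = 5 − 4 = 1, and the invariant factors of ∂_1 are all 1, so H_0 = Z.
  H_1: rank ker ∂_1 − rank ∂_2 = (6 − 4) − 0 = 2, and there is no ∂_2, so H_1 = Z^2.

As a check, the Euler characteristic is 5 − 6 = -1, which agrees with 1 − 2 = -1.
(K is a triangulation of a wedge of 2 circles.)

Hence the Betti numbers are b_0 = 1, b_1 = 2.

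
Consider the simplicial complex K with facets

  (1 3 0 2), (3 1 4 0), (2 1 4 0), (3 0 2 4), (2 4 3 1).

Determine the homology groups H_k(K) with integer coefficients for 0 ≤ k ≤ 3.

H_0 = Z,  H_1 = 0,  H_2 = 0,  H_3 = Z.

We work with the vertex ordering 0 < 1 < 2 < 3 < 4. The simplices of K, each written with vertices in increasing order, are:

  0-simplices (5): [0], [1], [2], [3], [4]
  1-simplices (10): [0,1], [0,2], [0,3], [0,4], [1,2], [1,3], [1,4], [2,3], [2,4], [3,4]
  2-simplices (10): [0,1,2], [0,1,3], [0,1,4], [0,2,3], [0,2,4], [0,3,4], [1,2,3], [1,2,4], [1,3,4], [2,3,4]
  3-simplices (5): [0,1,2,3], [0,1,2,4], [0,1,3,4], [0,2,3,4], [1,2,3,4]

so the chain groups are C_0 ≅ Z^5, C_1 ≅ Z^10, C_2 ≅ Z^10, C_3 ≅ Z^5.

The boundary map ∂_1: C_1 → C_0 sends each edge [p,q] (with p < q) to q − p. For instance
  ∂[1,2] = [2] − [1].
As a 5×10 matrix over Z this has rank 4, with invariant factors (1,1,1,1).

∂_2: C_2 → C_1 maps a triangle to the signed sum of its edges. For instance
  ∂[1,2,3] = [2,3] − [1,3] + [1,2],
  ∂[1,3,4] = [3,4] − [1,4] + [1,3].
This gives a 10×10 integer matrix of rank 6; reducing to Smith normal form yields diagonal entries (1,1,1,1,1,1).

∂_3: C_3 → C_2 sends each 3-simplex σ to the alternating sum Σ_i (−1)^i (σ with its i-th vertex removed). For instance
  ∂[1,2,3,4] = [2,3,4] − [1,3,4] + [1,2,4] − [1,2,3],
  ∂[0,1,3,4] = [1,3,4] − [0,3,4] + [0,1,4] − [0,1,3].
The 10×5 boundary matrix has rank 4 and Smith normal form diag(1,1,1,1).

From H_k ≅ ker(∂_k) / im(∂_{k+1}) we obtain:

  H_0: rank C_0 − rank ∂_1 = 5 − 4 = 1, and the invariant factors of ∂_1 are all 1, so H_0 = Z.
  H_1: rank ker ∂_1 − rank ∂_2 = (10 − 4) − 6 = 0, and the invariant factors of ∂_2 are all 1, so H_1 = 0.
  H_2: rank ker ∂_2 − rank ∂_3 = (10 − 6) − 4 = 0, and the invariant factors of ∂_3 are all 1, so H_2 = 0.
  H_3: rank ker ∂_3 − rank ∂_4 = (5 − 4) − 0 = 1, and there is no ∂_4, so H_3 = Z.

As a check, the Euler characteristic is 5 − 10 + 10 − 5 = 0, which agrees with 1 − 0 + 0 − 1 = 0.
(K is a triangulation of the 3-sphere S^3.)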